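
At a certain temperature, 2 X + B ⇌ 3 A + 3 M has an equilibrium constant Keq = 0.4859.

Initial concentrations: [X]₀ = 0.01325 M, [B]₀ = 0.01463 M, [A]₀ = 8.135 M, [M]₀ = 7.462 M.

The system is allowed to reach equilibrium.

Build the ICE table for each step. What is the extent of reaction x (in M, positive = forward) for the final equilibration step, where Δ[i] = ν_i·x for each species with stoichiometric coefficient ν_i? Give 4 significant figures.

Q₀ = 8.7089e+10 vs Keq = 0.4859 ⇒ Q>K, reverse
Step 1:
                  X         B         A         M
  init      0.01325   0.01463     8.135     7.462
  Δ           4.106     2.053    -6.159    -6.159
  eq          4.119     2.068     1.976     1.303
  solve Keq expr → x = -2.053; check Q = 0.4859

x = -2.053 M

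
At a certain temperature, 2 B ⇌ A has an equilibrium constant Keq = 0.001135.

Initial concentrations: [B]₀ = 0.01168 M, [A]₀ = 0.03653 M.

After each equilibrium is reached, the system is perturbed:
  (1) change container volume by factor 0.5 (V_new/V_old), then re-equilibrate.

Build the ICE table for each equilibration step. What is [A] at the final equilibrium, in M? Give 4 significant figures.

Q₀ = 267.8 vs Keq = 0.001135 ⇒ Q>K, reverse
Step 1:
                    B           A
  Initial     0.01168     0.03653
  Change      0.07304    -0.03652
  Equil       0.08472  8.1472e-06
  solve Keq expr → x = -0.03652; check Q = 0.001135
Then change container volume by factor 0.5 (V_new/V_old).
Step 2:
                    B           A
  Initial      0.1694  1.6294e-05
  Change  -3.2564e-05  1.6282e-05
  Equil        0.1694  3.2576e-05
  solve Keq expr → x = 1.6282e-05; check Q = 0.001135

[A]_eq = 3.2576e-05 M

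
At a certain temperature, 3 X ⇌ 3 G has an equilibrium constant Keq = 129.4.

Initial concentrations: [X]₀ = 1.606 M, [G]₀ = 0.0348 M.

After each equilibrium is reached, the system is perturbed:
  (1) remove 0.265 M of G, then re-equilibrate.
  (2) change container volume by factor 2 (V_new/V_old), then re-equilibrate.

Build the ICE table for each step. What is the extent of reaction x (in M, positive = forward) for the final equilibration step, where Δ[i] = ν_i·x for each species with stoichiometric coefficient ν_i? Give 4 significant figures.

Q₀ = 1.0174e-05 vs Keq = 129.4 ⇒ Q<K, forward
Step 1:
                  X         G
  init        1.606    0.0348
  Δ          -1.335     1.335
  eq         0.2708      1.37
  solve Keq expr → x = 0.4451; check Q = 129.4
Then remove 0.265 M of G.
Step 2:
                  X         G
  init       0.2708     1.105
  Δ        -0.04374   0.04374
  eq         0.2271     1.149
  solve Keq expr → x = 0.01458; check Q = 129.4
Then change container volume by factor 2 (V_new/V_old).
Step 3:
                  X         G
  init       0.1136    0.5743
  Δ               0         0
  eq         0.1136    0.5743
  solve Keq expr → x = 0; check Q = 129.4

x = 0 M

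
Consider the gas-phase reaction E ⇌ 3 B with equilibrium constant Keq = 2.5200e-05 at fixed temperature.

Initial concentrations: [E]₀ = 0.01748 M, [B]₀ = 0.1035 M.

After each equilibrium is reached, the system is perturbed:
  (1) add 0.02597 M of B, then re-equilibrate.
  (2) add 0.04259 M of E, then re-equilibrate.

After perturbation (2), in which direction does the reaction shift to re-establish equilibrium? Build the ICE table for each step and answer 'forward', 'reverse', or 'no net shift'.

Direction: forward

Q₀ = 0.06343 vs Keq = 2.5200e-05 ⇒ Q>K, reverse
Step 1:
                    E           B
  init        0.01748      0.1035
  Δ           0.03094    -0.09281
  eq          0.04842     0.01069
  solve Keq expr → x = -0.03094; check Q = 2.5200e-05
Then add 0.02597 M of B.
Step 2:
                    E           B
  init        0.04842     0.03666
  Δ           0.00846    -0.02538
  eq          0.05688     0.01127
  solve Keq expr → x = -0.00846; check Q = 2.5200e-05
Then add 0.04259 M of E.
Step 3:
                    E           B
  init        0.09947     0.01127
  Δ       -7.5815e-04    0.002274
  eq          0.09871     0.01355
  solve Keq expr → x = 7.5815e-04; check Q = 2.5200e-05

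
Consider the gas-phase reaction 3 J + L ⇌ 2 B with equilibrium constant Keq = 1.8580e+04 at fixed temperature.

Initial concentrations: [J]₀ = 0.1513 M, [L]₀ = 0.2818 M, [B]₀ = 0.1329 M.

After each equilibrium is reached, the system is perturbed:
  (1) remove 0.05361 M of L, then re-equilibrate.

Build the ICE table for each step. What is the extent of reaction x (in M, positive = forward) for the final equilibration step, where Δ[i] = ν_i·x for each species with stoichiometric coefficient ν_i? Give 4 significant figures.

x = -6.1335e-04 M

Q₀ = 18.1 vs Keq = 1.8580e+04 ⇒ Q<K, forward
Step 1:
                    J           L           B
  I            0.1513      0.2818      0.1329
  C           -0.1292    -0.04306     0.08612
  E           0.02211      0.2387       0.219
  solve Keq expr → x = 0.04306; check Q = 1.8580e+04
Then remove 0.05361 M of L.
Step 2:
                    J           L           B
  I           0.02211      0.1851       0.219
  C           0.00184  6.1335e-04   -0.001227
  E           0.02395      0.1857      0.2178
  solve Keq expr → x = -6.1335e-04; check Q = 1.8580e+04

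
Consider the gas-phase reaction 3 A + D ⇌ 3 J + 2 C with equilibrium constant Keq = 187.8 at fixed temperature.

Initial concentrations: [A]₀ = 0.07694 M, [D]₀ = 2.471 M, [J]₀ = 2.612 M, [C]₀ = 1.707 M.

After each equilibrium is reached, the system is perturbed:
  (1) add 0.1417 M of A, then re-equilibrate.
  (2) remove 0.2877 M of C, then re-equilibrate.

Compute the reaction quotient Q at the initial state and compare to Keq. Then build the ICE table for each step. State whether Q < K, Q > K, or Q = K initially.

Q₀ = 4.6138e+04 vs Keq = 187.8 ⇒ Q>K, reverse
Step 1:
                   A          D          J          C
  init       0.07694      2.471      2.612      1.707
  Δ            0.308     0.1027     -0.308    -0.2054
  eq           0.385      2.574      2.304      1.502
  solve Keq expr → x = -0.1027; check Q = 187.8
Then add 0.1417 M of A.
Step 2:
                   A          D          J          C
  init        0.5267      2.574      2.304      1.502
  Δ          -0.1087   -0.03623     0.1087    0.07247
  eq           0.418      2.537      2.413      1.574
  solve Keq expr → x = 0.03623; check Q = 187.8
Then remove 0.2877 M of C.
Step 3:
                   A          D          J          C
  init         0.418      2.537      2.413      1.286
  Δ         -0.04061   -0.01354    0.04061    0.02707
  eq          0.3774      2.524      2.453      1.313
  solve Keq expr → x = 0.01354; check Q = 187.8

Q₀ = 4.6138e+04; Q > K (proceeds reverse)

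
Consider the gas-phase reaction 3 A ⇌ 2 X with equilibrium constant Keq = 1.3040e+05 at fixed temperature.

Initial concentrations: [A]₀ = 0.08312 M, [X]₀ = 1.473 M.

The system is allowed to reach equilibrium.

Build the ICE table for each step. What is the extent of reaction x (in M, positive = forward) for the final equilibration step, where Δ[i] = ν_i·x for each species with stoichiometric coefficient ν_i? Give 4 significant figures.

Q₀ = 3778 vs Keq = 1.3040e+05 ⇒ Q<K, forward
Step 1:
                  A         X
  I         0.08312     1.473
  C        -0.05715    0.0381
  E         0.02597     1.511
  solve Keq expr → x = 0.01905; check Q = 1.3040e+05

x = 0.01905 M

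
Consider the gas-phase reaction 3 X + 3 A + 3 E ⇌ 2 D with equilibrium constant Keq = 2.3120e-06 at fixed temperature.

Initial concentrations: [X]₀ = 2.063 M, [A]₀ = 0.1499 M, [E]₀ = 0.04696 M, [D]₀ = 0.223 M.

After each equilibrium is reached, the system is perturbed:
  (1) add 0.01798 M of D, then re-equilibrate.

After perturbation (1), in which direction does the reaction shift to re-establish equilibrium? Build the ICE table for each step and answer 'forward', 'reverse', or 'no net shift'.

Q₀ = 1.6238e+04 vs Keq = 2.3120e-06 ⇒ Q>K, reverse
Step 1:
                  X         A         E         D
  Initial     2.063    0.1499   0.04696     0.223
  Change     0.3338    0.3338    0.3338   -0.2226
  Equil       2.397    0.4837    0.3808 4.4605e-04
  solve Keq expr → x = -0.1113; check Q = 2.3120e-06
Then add 0.01798 M of D.
Step 2:
                  X         A         E         D
  Initial     2.397    0.4837    0.3808   0.01843
  Change    0.02682   0.02682   0.02682  -0.01788
  Equil       2.424    0.5106    0.4076 5.4467e-04
  solve Keq expr → x = -0.008941; check Q = 2.3120e-06

Direction: reverse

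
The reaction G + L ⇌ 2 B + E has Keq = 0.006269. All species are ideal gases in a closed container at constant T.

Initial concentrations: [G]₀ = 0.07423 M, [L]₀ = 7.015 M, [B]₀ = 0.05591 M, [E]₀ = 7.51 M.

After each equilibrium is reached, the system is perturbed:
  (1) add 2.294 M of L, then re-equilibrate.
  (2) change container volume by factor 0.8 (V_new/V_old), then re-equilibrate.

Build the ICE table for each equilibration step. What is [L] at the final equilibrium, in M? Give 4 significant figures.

Q₀ = 0.04508 vs Keq = 0.006269 ⇒ Q>K, reverse
Step 1:
                    G           L           B           E
  init        0.07423       7.015     0.05591        7.51
  Δ           0.01641     0.01641    -0.03282    -0.01641
  eq          0.09064       7.031     0.02309       7.494
  solve Keq expr → x = -0.01641; check Q = 0.006269
Then add 2.294 M of L.
Step 2:
                    G           L           B           E
  init        0.09064       9.325     0.02309       7.494
  Δ         -0.001628   -0.001628    0.003256    0.001628
  eq          0.08901       9.324     0.02635       7.495
  solve Keq expr → x = 0.001628; check Q = 0.006269
Then change container volume by factor 0.8 (V_new/V_old).
Step 3:
                    G           L           B           E
  init         0.1113       11.65     0.03293       9.369
  Δ          0.001629    0.001629   -0.003257   -0.001629
  eq           0.1129       11.66     0.02968       9.367
  solve Keq expr → x = -0.001629; check Q = 0.006269

[L]_eq = 11.66 M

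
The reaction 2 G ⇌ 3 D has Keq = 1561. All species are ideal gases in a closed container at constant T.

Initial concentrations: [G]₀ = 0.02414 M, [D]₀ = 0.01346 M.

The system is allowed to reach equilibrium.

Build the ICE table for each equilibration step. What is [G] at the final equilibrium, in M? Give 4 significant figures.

Q₀ = 0.004185 vs Keq = 1561 ⇒ Q<K, forward
Step 1:
                   G          D
  init       0.02414    0.01346
  Δ         -0.02386    0.03579
  eq      2.7668e-04    0.04925
  solve Keq expr → x = 0.01193; check Q = 1561

[G]_eq = 2.7668e-04 M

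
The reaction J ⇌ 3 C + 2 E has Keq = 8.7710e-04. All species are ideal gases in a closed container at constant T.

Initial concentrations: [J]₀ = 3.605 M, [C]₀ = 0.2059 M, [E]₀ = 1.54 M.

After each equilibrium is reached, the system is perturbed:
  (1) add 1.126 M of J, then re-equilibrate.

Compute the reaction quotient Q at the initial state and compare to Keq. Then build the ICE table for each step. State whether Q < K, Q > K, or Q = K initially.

Q₀ = 0.005743 vs Keq = 8.7710e-04 ⇒ Q>K, reverse
Step 1:
                    J           C           E
  init          3.605      0.2059        1.54
  Δ           0.03083    -0.09248    -0.06165
  eq            3.636      0.1134       1.478
  solve Keq expr → x = -0.03083; check Q = 8.7710e-04
Then add 1.126 M of J.
Step 2:
                    J           C           E
  init          4.762      0.1134       1.478
  Δ         -0.003421     0.01026    0.006841
  eq            4.758      0.1237       1.485
  solve Keq expr → x = 0.003421; check Q = 8.7710e-04

Q₀ = 0.005743; Q > K (proceeds reverse)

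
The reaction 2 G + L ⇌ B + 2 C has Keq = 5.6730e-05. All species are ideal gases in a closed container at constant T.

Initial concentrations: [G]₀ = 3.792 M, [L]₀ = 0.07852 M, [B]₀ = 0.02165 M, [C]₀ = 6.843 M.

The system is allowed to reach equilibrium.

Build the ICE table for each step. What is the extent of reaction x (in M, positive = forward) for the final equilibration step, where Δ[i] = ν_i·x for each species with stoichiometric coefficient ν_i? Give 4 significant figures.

x = -0.02165 M

Q₀ = 0.8979 vs Keq = 5.6730e-05 ⇒ Q>K, reverse
Step 1:
                    G           L           B           C
  Initial       3.792     0.07852     0.02165       6.843
  Change       0.0433     0.02165    -0.02165     -0.0433
  Equil         3.835      0.1002  1.8078e-06         6.8
  solve Keq expr → x = -0.02165; check Q = 5.6730e-05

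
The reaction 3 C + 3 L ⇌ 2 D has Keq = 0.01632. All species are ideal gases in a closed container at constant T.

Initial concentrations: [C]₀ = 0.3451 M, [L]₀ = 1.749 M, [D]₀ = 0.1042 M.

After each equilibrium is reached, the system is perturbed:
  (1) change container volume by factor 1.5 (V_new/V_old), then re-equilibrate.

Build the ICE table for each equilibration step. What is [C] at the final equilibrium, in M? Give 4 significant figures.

Q₀ = 0.04938 vs Keq = 0.01632 ⇒ Q>K, reverse
Step 1:
                   C          L          D
  I           0.3451      1.749     0.1042
  C          0.04442    0.04442   -0.02961
  E           0.3895      1.793    0.07459
  solve Keq expr → x = -0.01481; check Q = 0.01632
Then change container volume by factor 1.5 (V_new/V_old).
Step 2:
                   C          L          D
  I           0.2597      1.196    0.04973
  C          0.03321    0.03321   -0.02214
  E           0.2929      1.229    0.02758
  solve Keq expr → x = -0.01107; check Q = 0.01632

[C]_eq = 0.2929 M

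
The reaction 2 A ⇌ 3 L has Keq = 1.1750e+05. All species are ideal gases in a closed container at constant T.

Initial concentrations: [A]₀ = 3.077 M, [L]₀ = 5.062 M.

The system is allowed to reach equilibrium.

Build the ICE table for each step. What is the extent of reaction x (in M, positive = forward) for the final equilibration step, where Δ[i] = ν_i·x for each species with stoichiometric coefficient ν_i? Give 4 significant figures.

Q₀ = 13.7 vs Keq = 1.1750e+05 ⇒ Q<K, forward
Step 1:
                    A           L
  I             3.077       5.062
  C            -2.991       4.486
  E           0.08607       9.548
  solve Keq expr → x = 1.495; check Q = 1.1750e+05

x = 1.495 M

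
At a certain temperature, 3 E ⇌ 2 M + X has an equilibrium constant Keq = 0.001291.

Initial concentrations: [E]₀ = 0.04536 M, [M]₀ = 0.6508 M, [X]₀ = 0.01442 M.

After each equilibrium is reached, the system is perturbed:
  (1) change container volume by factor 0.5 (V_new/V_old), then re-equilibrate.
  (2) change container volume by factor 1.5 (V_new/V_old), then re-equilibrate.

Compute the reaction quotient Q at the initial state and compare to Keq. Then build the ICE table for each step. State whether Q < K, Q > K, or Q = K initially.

Q₀ = 65.44 vs Keq = 0.001291 ⇒ Q>K, reverse
Step 1:
                   E          M          X
  I          0.04536     0.6508    0.01442
  C          0.04325   -0.02884   -0.01442
  E          0.08861      0.622 2.3221e-06
  solve Keq expr → x = -0.01442; check Q = 0.001291
Then change container volume by factor 0.5 (V_new/V_old).
Step 2:
                   E          M          X
  I           0.1772      1.244 4.6443e-06
  C                0          0          0
  E           0.1772      1.244 4.6443e-06
  solve Keq expr → x = 0; check Q = 0.001291
Then change container volume by factor 1.5 (V_new/V_old).
Step 3:
                   E          M          X
  I           0.1182     0.8293 3.0962e-06
  C                0          0          0
  E           0.1182     0.8293 3.0962e-06
  solve Keq expr → x = 0; check Q = 0.001291

Q₀ = 65.44; Q > K (proceeds reverse)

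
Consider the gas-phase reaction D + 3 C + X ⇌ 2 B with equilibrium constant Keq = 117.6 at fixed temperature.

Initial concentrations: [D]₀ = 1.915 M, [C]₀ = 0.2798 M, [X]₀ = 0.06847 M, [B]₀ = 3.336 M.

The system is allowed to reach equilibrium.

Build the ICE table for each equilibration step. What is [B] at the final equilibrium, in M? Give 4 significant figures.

Q₀ = 3875 vs Keq = 117.6 ⇒ Q>K, reverse
Step 1:
                    D           C           X           B
  Initial       1.915      0.2798     0.06847       3.336
  Change       0.1103       0.331      0.1103     -0.2207
  Equil         2.025      0.6108      0.1788       3.115
  solve Keq expr → x = -0.1103; check Q = 117.6

[B]_eq = 3.115 M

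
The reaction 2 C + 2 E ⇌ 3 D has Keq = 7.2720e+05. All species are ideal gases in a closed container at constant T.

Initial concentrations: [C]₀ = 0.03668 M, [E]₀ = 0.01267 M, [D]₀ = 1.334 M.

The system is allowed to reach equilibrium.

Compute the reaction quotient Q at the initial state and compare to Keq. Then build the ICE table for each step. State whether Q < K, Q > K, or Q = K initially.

Q₀ = 1.0991e+07 vs Keq = 7.2720e+05 ⇒ Q>K, reverse
Step 1:
                   C          E          D
  init       0.03668    0.01267      1.334
  Δ          0.01884    0.01884   -0.02826
  eq         0.05552    0.03151      1.306
  solve Keq expr → x = -0.009421; check Q = 7.2720e+05

Q₀ = 1.0991e+07; Q > K (proceeds reverse)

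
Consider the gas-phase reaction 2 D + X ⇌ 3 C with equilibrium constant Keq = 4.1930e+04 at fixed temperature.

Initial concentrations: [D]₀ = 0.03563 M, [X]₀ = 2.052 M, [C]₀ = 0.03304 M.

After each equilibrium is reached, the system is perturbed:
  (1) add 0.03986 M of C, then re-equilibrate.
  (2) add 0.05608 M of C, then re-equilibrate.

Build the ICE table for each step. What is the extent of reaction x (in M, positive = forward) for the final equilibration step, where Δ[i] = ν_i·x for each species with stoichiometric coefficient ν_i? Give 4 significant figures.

x = -5.6278e-05 M

Q₀ = 0.01385 vs Keq = 4.1930e+04 ⇒ Q<K, forward
Step 1:
                    D           X           C
  Initial     0.03563       2.052     0.03304
  Change     -0.03554    -0.01777     0.05331
  Equil    8.6889e-05       2.034     0.08635
  solve Keq expr → x = 0.01777; check Q = 4.1930e+04
Then add 0.03986 M of C.
Step 2:
                    D           X           C
  Initial  8.6889e-05       2.034      0.1262
  Change   6.6461e-05  3.3230e-05 -9.9691e-05
  Equil    1.5335e-04       2.034      0.1261
  solve Keq expr → x = -3.3230e-05; check Q = 4.1930e+04
Then add 0.05608 M of C.
Step 3:
                    D           X           C
  Initial  1.5335e-04       2.034      0.1822
  Change   1.1256e-04  5.6278e-05 -1.6883e-04
  Equil    2.6591e-04       2.034       0.182
  solve Keq expr → x = -5.6278e-05; check Q = 4.1930e+04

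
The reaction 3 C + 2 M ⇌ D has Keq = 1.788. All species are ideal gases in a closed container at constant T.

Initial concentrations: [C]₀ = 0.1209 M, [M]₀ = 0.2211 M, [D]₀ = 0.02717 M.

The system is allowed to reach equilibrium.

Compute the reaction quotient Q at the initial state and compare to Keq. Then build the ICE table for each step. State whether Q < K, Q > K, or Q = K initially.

Q₀ = 314.5 vs Keq = 1.788 ⇒ Q>K, reverse
Step 1:
                  C         M         D
  init       0.1209    0.2211   0.02717
  Δ         0.07834   0.05223  -0.02611
  eq         0.1992    0.2733  0.001056
  solve Keq expr → x = -0.02611; check Q = 1.788

Q₀ = 314.5; Q > K (proceeds reverse)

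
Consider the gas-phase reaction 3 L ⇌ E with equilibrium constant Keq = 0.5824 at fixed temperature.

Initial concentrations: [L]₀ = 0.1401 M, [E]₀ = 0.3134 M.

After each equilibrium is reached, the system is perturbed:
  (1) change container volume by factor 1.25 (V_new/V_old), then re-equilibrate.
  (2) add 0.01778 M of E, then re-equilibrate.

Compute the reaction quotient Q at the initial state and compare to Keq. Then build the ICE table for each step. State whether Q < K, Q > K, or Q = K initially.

Q₀ = 114; Q > K (proceeds reverse)

Q₀ = 114 vs Keq = 0.5824 ⇒ Q>K, reverse
Step 1:
                   L          E
  I           0.1401     0.3134
  C           0.4942    -0.1647
  E           0.6343     0.1487
  solve Keq expr → x = -0.1647; check Q = 0.5824
Then change container volume by factor 1.25 (V_new/V_old).
Step 2:
                   L          E
  I           0.5075     0.1189
  C          0.05155   -0.01718
  E            0.559     0.1017
  solve Keq expr → x = -0.01718; check Q = 0.5824
Then add 0.01778 M of E.
Step 3:
                   L          E
  I            0.559     0.1195
  C          0.01978  -0.006593
  E           0.5788     0.1129
  solve Keq expr → x = -0.006593; check Q = 0.5824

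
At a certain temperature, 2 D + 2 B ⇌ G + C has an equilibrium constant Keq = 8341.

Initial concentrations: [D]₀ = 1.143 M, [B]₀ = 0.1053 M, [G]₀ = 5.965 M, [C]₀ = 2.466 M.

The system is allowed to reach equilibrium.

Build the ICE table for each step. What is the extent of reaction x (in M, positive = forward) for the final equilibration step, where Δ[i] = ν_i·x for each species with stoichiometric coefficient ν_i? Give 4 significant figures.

Q₀ = 1015 vs Keq = 8341 ⇒ Q<K, forward
Step 1:
                   D          B          G          C
  Initial      1.143     0.1053      5.965      2.466
  Change    -0.06594   -0.06594    0.03297    0.03297
  Equil        1.077    0.03936      5.998      2.499
  solve Keq expr → x = 0.03297; check Q = 8341

x = 0.03297 M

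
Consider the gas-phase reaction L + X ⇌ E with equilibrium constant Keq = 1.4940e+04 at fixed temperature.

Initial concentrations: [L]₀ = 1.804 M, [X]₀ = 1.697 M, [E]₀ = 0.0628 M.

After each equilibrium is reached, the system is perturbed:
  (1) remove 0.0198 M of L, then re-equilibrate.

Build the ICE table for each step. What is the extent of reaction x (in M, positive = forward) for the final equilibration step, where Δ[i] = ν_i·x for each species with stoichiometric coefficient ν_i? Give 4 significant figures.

Q₀ = 0.02051 vs Keq = 1.4940e+04 ⇒ Q<K, forward
Step 1:
                  L         X         E
  Initial     1.804     1.697    0.0628
  Change     -1.696    -1.696     1.696
  Equil      0.1081  0.001089     1.759
  solve Keq expr → x = 1.696; check Q = 1.4940e+04
Then remove 0.0198 M of L.
Step 2:
                  L         X         E
  Initial   0.08829  0.001089     1.759
  Change  2.4044e-04 2.4044e-04 -2.4044e-04
  Equil     0.08853   0.00133     1.758
  solve Keq expr → x = -2.4044e-04; check Q = 1.4940e+04

x = -2.4044e-04 M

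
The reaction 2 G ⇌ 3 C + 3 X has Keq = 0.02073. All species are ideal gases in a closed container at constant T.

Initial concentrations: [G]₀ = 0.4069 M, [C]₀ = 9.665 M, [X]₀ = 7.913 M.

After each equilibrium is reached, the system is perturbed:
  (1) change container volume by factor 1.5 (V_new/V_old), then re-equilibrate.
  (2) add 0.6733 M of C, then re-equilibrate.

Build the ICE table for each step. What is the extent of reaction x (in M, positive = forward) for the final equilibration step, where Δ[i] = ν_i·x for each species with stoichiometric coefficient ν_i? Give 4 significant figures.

x = -0.03454 M

Q₀ = 2.7018e+06 vs Keq = 0.02073 ⇒ Q>K, reverse
Step 1:
                    G           C           X
  I            0.4069       9.665       7.913
  C             5.012      -7.518      -7.518
  E             5.419       2.147      0.3948
  solve Keq expr → x = -2.506; check Q = 0.02073
Then change container volume by factor 1.5 (V_new/V_old).
Step 2:
                    G           C           X
  I             3.613       1.431      0.2632
  C          -0.09401       0.141       0.141
  E             3.519       1.572      0.4042
  solve Keq expr → x = 0.04701; check Q = 0.02073
Then add 0.6733 M of C.
Step 3:
                    G           C           X
  I             3.519       2.246      0.4042
  C           0.06909     -0.1036     -0.1036
  E             3.588       2.142      0.3006
  solve Keq expr → x = -0.03454; check Q = 0.02073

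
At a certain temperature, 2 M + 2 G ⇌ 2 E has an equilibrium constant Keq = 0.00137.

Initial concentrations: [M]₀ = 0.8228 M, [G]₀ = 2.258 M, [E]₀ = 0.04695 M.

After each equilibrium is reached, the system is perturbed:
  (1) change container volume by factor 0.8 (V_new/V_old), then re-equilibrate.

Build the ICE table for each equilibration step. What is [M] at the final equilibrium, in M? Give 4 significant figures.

Q₀ = 6.3861e-04 vs Keq = 0.00137 ⇒ Q<K, forward
Step 1:
                  M         G         E
  init       0.8228     2.258   0.04695
  Δ         -0.0196   -0.0196    0.0196
  eq         0.8032     2.238   0.06655
  solve Keq expr → x = 0.009798; check Q = 0.00137
Then change container volume by factor 0.8 (V_new/V_old).
Step 2:
                  M         G         E
  init        1.004     2.798   0.08318
  Δ        -0.01824  -0.01824   0.01824
  eq         0.9858      2.78    0.1014
  solve Keq expr → x = 0.009121; check Q = 0.00137

[M]_eq = 0.9858 M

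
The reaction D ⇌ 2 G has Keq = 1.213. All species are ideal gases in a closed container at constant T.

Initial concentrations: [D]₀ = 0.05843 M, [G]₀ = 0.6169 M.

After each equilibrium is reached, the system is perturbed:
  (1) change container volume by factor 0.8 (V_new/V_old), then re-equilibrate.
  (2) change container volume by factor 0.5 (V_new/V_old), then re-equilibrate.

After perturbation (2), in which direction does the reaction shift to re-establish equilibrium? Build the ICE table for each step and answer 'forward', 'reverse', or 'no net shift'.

Q₀ = 6.513 vs Keq = 1.213 ⇒ Q>K, reverse
Step 1:
                  D         G
  Initial   0.05843    0.6169
  Change    0.09368   -0.1874
  Equil      0.1521    0.4295
  solve Keq expr → x = -0.09368; check Q = 1.213
Then change container volume by factor 0.8 (V_new/V_old).
Step 2:
                  D         G
  Initial    0.1901    0.5369
  Change    0.01752  -0.03504
  Equil      0.2077    0.5019
  solve Keq expr → x = -0.01752; check Q = 1.213
Then change container volume by factor 0.5 (V_new/V_old).
Step 3:
                  D         G
  Initial    0.4153     1.004
  Change     0.1048   -0.2095
  Equil      0.5201    0.7943
  solve Keq expr → x = -0.1048; check Q = 1.213

Direction: reverse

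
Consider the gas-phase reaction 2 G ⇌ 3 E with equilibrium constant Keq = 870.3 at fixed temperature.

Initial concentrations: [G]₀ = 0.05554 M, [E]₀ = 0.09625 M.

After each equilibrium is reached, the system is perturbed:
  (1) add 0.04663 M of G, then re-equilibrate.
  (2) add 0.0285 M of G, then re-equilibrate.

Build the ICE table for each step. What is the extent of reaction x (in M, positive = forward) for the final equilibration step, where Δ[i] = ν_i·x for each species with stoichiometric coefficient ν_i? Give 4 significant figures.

Q₀ = 0.2891 vs Keq = 870.3 ⇒ Q<K, forward
Step 1:
                  G         E
  Initial   0.05554   0.09625
  Change   -0.05304   0.07956
  Equil    0.002499    0.1758
  solve Keq expr → x = 0.02652; check Q = 870.3
Then add 0.04663 M of G.
Step 2:
                  G         E
  Initial   0.04913    0.1758
  Change   -0.04506   0.06759
  Equil     0.00407    0.2434
  solve Keq expr → x = 0.02253; check Q = 870.3
Then add 0.0285 M of G.
Step 3:
                  G         E
  Initial   0.03257    0.2434
  Change   -0.02743   0.04114
  Equil    0.005145    0.2845
  solve Keq expr → x = 0.01371; check Q = 870.3

x = 0.01371 M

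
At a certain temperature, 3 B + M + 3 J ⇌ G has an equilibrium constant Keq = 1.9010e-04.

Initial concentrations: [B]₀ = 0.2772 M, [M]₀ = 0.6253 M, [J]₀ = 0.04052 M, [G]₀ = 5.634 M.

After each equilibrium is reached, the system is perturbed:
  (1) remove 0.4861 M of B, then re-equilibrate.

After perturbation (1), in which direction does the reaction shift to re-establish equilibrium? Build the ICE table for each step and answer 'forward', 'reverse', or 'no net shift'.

Q₀ = 6.3583e+06 vs Keq = 1.9010e-04 ⇒ Q>K, reverse
Step 1:
                  B         M         J         G
  Initial    0.2772    0.6253   0.04052     5.634
  Change      4.502     1.501     4.502    -1.501
  Equil       4.779     2.126     4.542     4.133
  solve Keq expr → x = -1.501; check Q = 1.9010e-04
Then remove 0.4861 M of B.
Step 2:
                  B         M         J         G
  Initial     4.293     2.126     4.542     4.133
  Change     0.2057   0.06858    0.2057  -0.06858
  Equil       4.499     2.194     4.748     4.065
  solve Keq expr → x = -0.06858; check Q = 1.9010e-04

Direction: reverse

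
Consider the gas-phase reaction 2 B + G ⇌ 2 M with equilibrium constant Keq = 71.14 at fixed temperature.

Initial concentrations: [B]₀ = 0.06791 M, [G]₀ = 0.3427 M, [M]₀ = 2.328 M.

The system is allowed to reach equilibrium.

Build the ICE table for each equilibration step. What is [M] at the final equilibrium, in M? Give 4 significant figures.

Q₀ = 3429 vs Keq = 71.14 ⇒ Q>K, reverse
Step 1:
                  B         G         M
  init      0.06791    0.3427     2.328
  Δ          0.2812    0.1406   -0.2812
  eq         0.3491    0.4833     2.047
  solve Keq expr → x = -0.1406; check Q = 71.14

[M]_eq = 2.047 M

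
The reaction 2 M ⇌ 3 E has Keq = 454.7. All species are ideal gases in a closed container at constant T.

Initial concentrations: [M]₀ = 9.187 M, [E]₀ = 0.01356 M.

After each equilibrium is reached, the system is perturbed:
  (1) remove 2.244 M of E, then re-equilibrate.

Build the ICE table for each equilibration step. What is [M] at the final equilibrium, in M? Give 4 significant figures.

[M]_eq = 1.372 M

Q₀ = 2.9541e-08 vs Keq = 454.7 ⇒ Q<K, forward
Step 1:
                    M           E
  I             9.187     0.01356
  C            -7.437       11.15
  E              1.75       11.17
  solve Keq expr → x = 3.718; check Q = 454.7
Then remove 2.244 M of E.
Step 2:
                    M           E
  I              1.75       8.925
  C           -0.3788      0.5682
  E             1.372       9.493
  solve Keq expr → x = 0.1894; check Q = 454.7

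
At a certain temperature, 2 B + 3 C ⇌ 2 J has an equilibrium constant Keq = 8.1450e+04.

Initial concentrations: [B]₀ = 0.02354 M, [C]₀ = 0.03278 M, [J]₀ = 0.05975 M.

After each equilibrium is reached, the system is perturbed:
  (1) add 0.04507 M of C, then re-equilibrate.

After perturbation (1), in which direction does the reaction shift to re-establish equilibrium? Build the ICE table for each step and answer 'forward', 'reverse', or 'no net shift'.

Q₀ = 1.8291e+05 vs Keq = 8.1450e+04 ⇒ Q>K, reverse
Step 1:
                    B           C           J
  I           0.02354     0.03278     0.05975
  C          0.003348    0.005023   -0.003348
  E           0.02689      0.0378      0.0564
  solve Keq expr → x = -0.001674; check Q = 8.1450e+04
Then add 0.04507 M of C.
Step 2:
                    B           C           J
  I           0.02689     0.08287      0.0564
  C          -0.01222    -0.01833     0.01222
  E           0.01467     0.06454     0.06862
  solve Keq expr → x = 0.006111; check Q = 8.1450e+04

Direction: forward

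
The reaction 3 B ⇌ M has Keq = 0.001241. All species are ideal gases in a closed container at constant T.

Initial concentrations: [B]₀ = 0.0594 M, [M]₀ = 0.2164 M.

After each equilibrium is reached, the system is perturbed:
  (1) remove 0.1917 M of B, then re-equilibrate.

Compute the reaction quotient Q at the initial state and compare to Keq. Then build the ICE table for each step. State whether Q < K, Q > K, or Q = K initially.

Q₀ = 1033; Q > K (proceeds reverse)

Q₀ = 1033 vs Keq = 0.001241 ⇒ Q>K, reverse
Step 1:
                   B          M
  init        0.0594     0.2164
  Δ           0.6479     -0.216
  eq          0.7073 4.3909e-04
  solve Keq expr → x = -0.216; check Q = 0.001241
Then remove 0.1917 M of B.
Step 2:
                   B          M
  init        0.5156 4.3909e-04
  Δ       8.0461e-04 -2.6820e-04
  eq          0.5164 1.7088e-04
  solve Keq expr → x = -2.6820e-04; check Q = 0.001241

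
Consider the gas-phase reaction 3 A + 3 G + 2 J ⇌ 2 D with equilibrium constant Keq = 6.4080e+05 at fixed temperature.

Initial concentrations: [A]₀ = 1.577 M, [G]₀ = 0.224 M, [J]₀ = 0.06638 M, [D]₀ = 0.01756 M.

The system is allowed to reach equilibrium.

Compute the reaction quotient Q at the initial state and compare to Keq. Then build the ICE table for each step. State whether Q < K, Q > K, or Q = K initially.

Q₀ = 1.588; Q < K (proceeds forward)

Q₀ = 1.588 vs Keq = 6.4080e+05 ⇒ Q<K, forward
Step 1:
                  A         G         J         D
  I           1.577     0.224   0.06638   0.01756
  C        -0.09765  -0.09765   -0.0651    0.0651
  E           1.479    0.1263  0.001278   0.08266
  solve Keq expr → x = 0.03255; check Q = 6.4080e+05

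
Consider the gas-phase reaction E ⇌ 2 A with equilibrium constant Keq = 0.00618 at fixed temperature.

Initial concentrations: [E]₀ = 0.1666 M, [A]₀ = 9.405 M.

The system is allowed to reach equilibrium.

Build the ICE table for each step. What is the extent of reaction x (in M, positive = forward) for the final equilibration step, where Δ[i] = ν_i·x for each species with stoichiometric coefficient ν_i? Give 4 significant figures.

Q₀ = 530.9 vs Keq = 0.00618 ⇒ Q>K, reverse
Step 1:
                  E         A
  I          0.1666     9.405
  C           4.617    -9.233
  E           4.783    0.1719
  solve Keq expr → x = -4.617; check Q = 0.00618

x = -4.617 M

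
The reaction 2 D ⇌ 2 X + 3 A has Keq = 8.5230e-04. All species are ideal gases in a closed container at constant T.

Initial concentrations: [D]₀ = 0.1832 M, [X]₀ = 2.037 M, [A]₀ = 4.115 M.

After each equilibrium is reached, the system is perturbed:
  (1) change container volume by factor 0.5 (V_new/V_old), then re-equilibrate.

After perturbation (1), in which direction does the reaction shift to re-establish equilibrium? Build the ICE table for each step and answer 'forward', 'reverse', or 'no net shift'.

Direction: reverse

Q₀ = 8615 vs Keq = 8.5230e-04 ⇒ Q>K, reverse
Step 1:
                  D         X         A
  I          0.1832     2.037     4.115
  C           1.985    -1.985    -2.977
  E           2.168   0.05216     1.138
  solve Keq expr → x = -0.9924; check Q = 8.5230e-04
Then change container volume by factor 0.5 (V_new/V_old).
Step 2:
                  D         X         A
  I           4.336    0.1043     2.275
  C         0.06437  -0.06437  -0.09655
  E             4.4   0.03994     2.179
  solve Keq expr → x = -0.03218; check Q = 8.5230e-04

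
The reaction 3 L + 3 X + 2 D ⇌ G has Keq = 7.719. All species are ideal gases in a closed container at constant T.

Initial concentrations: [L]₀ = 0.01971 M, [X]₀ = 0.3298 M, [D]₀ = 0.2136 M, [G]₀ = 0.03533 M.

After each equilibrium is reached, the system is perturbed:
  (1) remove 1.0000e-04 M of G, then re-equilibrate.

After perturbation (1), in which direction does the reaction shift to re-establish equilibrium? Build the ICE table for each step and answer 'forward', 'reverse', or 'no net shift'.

Direction: forward

Q₀ = 2.8192e+06 vs Keq = 7.719 ⇒ Q>K, reverse
Step 1:
                   L          X          D          G
  init       0.01971     0.3298     0.2136    0.03533
  Δ           0.1057     0.1057    0.07046   -0.03523
  eq          0.1254     0.4355     0.2841 1.0142e-04
  solve Keq expr → x = -0.03523; check Q = 7.719
Then remove 1.0000e-04 M of G.
Step 2:
                   L          X          D          G
  init        0.1254     0.4355     0.2841 1.4244e-06
  Δ       -2.9681e-04 -2.9681e-04 -1.9787e-04 9.8936e-05
  eq          0.1251     0.4352     0.2839 1.0036e-04
  solve Keq expr → x = 9.8936e-05; check Q = 7.719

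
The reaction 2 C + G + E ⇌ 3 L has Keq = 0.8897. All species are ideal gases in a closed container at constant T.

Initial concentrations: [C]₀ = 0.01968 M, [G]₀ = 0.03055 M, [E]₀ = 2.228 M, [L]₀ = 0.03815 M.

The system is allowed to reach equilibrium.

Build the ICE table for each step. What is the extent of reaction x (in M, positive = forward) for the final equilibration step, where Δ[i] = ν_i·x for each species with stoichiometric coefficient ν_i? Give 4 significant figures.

x = -0.001821 M

Q₀ = 2.106 vs Keq = 0.8897 ⇒ Q>K, reverse
Step 1:
                   C          G          E          L
  Initial    0.01968    0.03055      2.228    0.03815
  Change    0.003641   0.001821   0.001821  -0.005462
  Equil      0.02332    0.03237       2.23    0.03269
  solve Keq expr → x = -0.001821; check Q = 0.8897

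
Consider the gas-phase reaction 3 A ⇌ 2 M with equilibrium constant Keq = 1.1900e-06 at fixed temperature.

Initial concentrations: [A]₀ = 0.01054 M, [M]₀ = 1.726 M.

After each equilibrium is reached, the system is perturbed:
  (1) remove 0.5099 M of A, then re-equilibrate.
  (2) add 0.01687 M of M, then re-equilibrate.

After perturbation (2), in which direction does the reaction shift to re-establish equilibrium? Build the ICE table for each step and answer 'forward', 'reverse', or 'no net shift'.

Direction: reverse

Q₀ = 2.5442e+06 vs Keq = 1.1900e-06 ⇒ Q>K, reverse
Step 1:
                    A           M
  Initial     0.01054       1.726
  Change        2.582      -1.721
  Equil         2.593    0.004554
  solve Keq expr → x = -0.8607; check Q = 1.1900e-06
Then remove 0.5099 M of A.
Step 2:
                    A           M
  Initial       2.083    0.004554
  Change     0.001906   -0.001271
  Equil         2.085    0.003284
  solve Keq expr → x = -6.3528e-04; check Q = 1.1900e-06
Then add 0.01687 M of M.
Step 3:
                    A           M
  Initial       2.085     0.02015
  Change      0.02522    -0.01681
  Equil          2.11    0.003343
  solve Keq expr → x = -0.008405; check Q = 1.1900e-06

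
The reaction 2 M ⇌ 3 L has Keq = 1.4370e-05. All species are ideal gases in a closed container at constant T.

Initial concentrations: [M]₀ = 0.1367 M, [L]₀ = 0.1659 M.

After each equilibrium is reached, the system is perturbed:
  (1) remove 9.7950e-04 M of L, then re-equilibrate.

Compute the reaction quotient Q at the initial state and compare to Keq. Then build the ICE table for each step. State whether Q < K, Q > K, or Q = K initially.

Q₀ = 0.2443 vs Keq = 1.4370e-05 ⇒ Q>K, reverse
Step 1:
                    M           L
  init         0.1367      0.1659
  Δ            0.1043     -0.1565
  eq            0.241    0.009416
  solve Keq expr → x = -0.05216; check Q = 1.4370e-05
Then remove 9.7950e-04 M of L.
Step 2:
                    M           L
  init          0.241    0.008436
  Δ       -6.4185e-04  9.6278e-04
  eq           0.2404    0.009399
  solve Keq expr → x = 3.2093e-04; check Q = 1.4370e-05

Q₀ = 0.2443; Q > K (proceeds reverse)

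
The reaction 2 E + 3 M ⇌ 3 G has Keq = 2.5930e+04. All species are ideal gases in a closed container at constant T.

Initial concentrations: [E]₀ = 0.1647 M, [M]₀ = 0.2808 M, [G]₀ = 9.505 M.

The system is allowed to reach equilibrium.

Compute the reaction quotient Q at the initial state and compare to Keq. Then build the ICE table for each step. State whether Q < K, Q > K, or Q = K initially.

Q₀ = 1.4298e+06 vs Keq = 2.5930e+04 ⇒ Q>K, reverse
Step 1:
                   E          M          G
  init        0.1647     0.2808      9.505
  Δ           0.2106     0.3159    -0.3159
  eq          0.3753     0.5967      9.189
  solve Keq expr → x = -0.1053; check Q = 2.5930e+04

Q₀ = 1.4298e+06; Q > K (proceeds reverse)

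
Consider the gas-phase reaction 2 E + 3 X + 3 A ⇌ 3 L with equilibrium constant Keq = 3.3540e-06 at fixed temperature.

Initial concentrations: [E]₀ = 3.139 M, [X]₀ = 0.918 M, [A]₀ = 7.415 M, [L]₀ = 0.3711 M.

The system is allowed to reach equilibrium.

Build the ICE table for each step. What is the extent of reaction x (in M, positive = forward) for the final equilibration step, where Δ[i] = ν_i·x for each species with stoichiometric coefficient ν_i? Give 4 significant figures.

x = -0.03895 M

Q₀ = 1.6445e-05 vs Keq = 3.3540e-06 ⇒ Q>K, reverse
Step 1:
                   E          X          A          L
  init         3.139      0.918      7.415     0.3711
  Δ           0.0779     0.1169     0.1169    -0.1169
  eq           3.217      1.035      7.532     0.2542
  solve Keq expr → x = -0.03895; check Q = 3.3540e-06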